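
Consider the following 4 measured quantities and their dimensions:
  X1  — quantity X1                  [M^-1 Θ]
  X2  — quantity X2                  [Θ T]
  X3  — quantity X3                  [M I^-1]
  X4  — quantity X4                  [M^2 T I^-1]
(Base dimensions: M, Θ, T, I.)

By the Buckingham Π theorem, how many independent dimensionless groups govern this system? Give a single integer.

Exponent matrix [M,Θ,T,I] × [X1,X2,X3,X4]:
  M: [-1  0  1  2]
  Θ: [ 1  1  0  0]
  T: [ 0  1  0  1]
  I: [ 0  0 -1 -1]
RREF → pivots at {X1,X2,X3} ⇒ r = 3
4 vars − rank 3 = 1 Π group

1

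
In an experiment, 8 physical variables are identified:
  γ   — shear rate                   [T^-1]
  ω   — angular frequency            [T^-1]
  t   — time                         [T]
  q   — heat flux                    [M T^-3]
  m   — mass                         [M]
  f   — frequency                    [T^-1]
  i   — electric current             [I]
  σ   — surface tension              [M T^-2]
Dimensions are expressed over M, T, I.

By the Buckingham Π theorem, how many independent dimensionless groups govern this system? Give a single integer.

Write exponents as rows M,T,I / cols γ,ω,t,q,m,f,i,σ:
  M: [ 0  0  0  1  1  0  0  1]
  T: [-1 -1  1 -3  0 -1  0 -2]
  I: [ 0  0  0  0  0  0  1  0]
Row reduction gives pivot columns γ,q,i; rank = 3
n=8, r=3 ⇒ 5 dimensionless groups

5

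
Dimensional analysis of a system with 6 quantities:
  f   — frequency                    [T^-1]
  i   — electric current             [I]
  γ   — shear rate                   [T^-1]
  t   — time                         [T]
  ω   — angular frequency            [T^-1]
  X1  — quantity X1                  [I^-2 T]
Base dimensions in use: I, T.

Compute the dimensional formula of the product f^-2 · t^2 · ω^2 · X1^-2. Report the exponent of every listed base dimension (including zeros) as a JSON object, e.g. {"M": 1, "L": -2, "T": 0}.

{"I": 4, "T": 0}

Write exponents as rows I,T / cols f,i,γ,t,ω,X1:
  I: [ 0  1  0  0  0 -2]
  T: [-1  0 -1  1 -1  1]
  [I]: (-2)·0+(2)·0+(2)·0+(-2)·-2 = 4
  [T]: (-2)·-1+(2)·1+(2)·-1+(-2)·1 = 0
⇒ I^4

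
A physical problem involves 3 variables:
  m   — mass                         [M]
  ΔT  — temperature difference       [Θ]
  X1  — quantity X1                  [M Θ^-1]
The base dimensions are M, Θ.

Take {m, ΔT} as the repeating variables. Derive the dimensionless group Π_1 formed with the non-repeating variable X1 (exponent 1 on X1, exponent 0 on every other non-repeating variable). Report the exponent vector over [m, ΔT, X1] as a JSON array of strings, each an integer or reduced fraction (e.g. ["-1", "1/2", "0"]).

["-1", "1", "1"]

Exponent matrix [M,Θ] × [m,ΔT,X1]:
  M: [ 1  0  1]
  Θ: [ 0  1 -1]
Row reduction gives pivot columns m,ΔT; rank = 2
Repeat: m,ΔT; free: X1
RREF:
  r0: [   1    0    1]
  r1: [   0    1   -1]
Fix exponent of X1 at 1; solve each RREF row for its pivot's exponent:
  r0: exp(m) + (1)·1 = 0 ⇒ exp(m) = -1
  r1: exp(ΔT) + (-1)·1 = 0 ⇒ exp(ΔT) = 1
Π_1 = m^-1 · ΔT · X1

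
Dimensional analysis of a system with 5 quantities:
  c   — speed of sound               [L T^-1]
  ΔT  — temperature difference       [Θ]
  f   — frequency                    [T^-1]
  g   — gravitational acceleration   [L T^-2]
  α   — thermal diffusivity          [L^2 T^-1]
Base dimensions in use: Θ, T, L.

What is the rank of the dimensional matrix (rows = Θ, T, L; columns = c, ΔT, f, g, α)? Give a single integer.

Dimensional matrix (Θ×T×L by c×ΔT×f×g×α):
  Θ: [ 0  1  0  0  0]
  T: [-1  0 -1 -2 -1]
  L: [ 1  0  0  1  2]
Row reduction gives pivot columns c,ΔT,f; rank = 3

3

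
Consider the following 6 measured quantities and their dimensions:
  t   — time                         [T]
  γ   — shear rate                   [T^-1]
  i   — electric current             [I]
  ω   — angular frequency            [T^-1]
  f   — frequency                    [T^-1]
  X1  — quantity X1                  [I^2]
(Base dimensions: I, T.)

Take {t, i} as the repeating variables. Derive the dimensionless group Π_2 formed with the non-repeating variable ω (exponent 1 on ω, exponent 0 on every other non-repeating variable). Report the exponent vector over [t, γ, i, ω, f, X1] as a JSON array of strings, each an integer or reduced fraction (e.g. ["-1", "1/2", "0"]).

["1", "0", "0", "1", "0", "0"]

Write exponents as rows I,T / cols t,γ,i,ω,f,X1:
  I: [ 0  0  1  0  0  2]
  T: [ 1 -1  0 -1 -1  0]
Echelon form has 2 nonzero rows (pivots: t,i)
Pivot set = {t,i}, free = {γ,ω,f,X1}
RREF:
  r0: [   1   -1    0   -1   -1    0]
  r1: [   0    0    1    0    0    2]
Fix exponent of ω at 1, γ at 0, f at 0, X1 at 0; solve each RREF row for its pivot's exponent:
  r0: exp(t) + (-1)·1 = 0 ⇒ exp(t) = 1
  r1: exp(i) + (0)·1 = 0 ⇒ exp(i) = 0
Π_2 = t · ω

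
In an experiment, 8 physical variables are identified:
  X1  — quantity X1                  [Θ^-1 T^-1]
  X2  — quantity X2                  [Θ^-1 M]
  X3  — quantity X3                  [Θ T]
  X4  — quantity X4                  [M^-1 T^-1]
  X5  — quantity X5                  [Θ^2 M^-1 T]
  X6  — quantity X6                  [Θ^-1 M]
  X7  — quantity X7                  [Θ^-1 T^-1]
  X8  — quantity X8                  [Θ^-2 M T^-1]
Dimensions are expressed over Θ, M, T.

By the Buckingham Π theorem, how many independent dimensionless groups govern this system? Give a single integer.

Write exponents as rows Θ,M,T / cols X1,X2,X3,X4,X5,X6,X7,X8:
  Θ: [-1 -1  1  0  2 -1 -1 -2]
  M: [ 0  1  0 -1 -1  1  0  1]
  T: [-1  0  1 -1  1  0 -1 -1]
Row reduction gives pivot columns X1,X2; rank = 2
n=8, r=2 ⇒ 6 dimensionless groups

6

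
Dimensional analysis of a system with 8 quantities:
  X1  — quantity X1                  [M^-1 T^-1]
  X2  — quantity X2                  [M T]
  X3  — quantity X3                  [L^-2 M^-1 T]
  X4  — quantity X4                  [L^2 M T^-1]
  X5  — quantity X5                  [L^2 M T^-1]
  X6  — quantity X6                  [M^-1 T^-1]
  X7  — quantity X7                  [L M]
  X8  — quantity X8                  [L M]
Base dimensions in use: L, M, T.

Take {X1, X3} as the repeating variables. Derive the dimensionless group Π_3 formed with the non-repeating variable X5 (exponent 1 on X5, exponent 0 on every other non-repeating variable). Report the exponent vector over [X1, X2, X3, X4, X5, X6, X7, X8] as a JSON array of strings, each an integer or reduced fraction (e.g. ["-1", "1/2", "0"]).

Write exponents as rows L,M,T / cols X1,X2,X3,X4,X5,X6,X7,X8:
  L: [ 0  0 -2  2  2  0  1  1]
  M: [-1  1 -1  1  1 -1  1  1]
  T: [-1  1  1 -1 -1 -1  0  0]
Row reduction gives pivot columns X1,X3; rank = 2
Repeat: X1,X3; free: X2,X4,X5,X6,X7,X8
RREF:
  r0: [   1   -1    0    0    0    1 -1/2 -1/2]
  r1: [   0    0    1   -1   -1    0 -1/2 -1/2]
  r2: [   0    0    0    0    0    0    0    0]
Fix exponent of X5 at 1, X2 at 0, X4 at 0, X6 at 0, X7 at 0, X8 at 0; solve each RREF row for its pivot's exponent:
  r0: exp(X1) + (0)·1 = 0 ⇒ exp(X1) = 0
  r1: exp(X3) + (-1)·1 = 0 ⇒ exp(X3) = 1
Π_3 = X3 · X5

["0", "0", "1", "0", "1", "0", "0", "0"]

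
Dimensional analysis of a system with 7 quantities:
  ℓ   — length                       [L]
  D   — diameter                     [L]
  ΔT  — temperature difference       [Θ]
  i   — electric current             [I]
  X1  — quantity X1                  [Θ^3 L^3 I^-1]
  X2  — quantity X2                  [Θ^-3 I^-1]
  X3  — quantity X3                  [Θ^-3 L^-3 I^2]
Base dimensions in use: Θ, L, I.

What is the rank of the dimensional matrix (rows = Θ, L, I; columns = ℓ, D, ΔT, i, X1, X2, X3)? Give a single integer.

Exponent matrix [Θ,L,I] × [ℓ,D,ΔT,i,X1,X2,X3]:
  Θ: [ 0  0  1  0  3 -3 -3]
  L: [ 1  1  0  0  3  0 -3]
  I: [ 0  0  0  1 -1 -1  2]
Row reduction gives pivot columns ℓ,ΔT,i; rank = 3

3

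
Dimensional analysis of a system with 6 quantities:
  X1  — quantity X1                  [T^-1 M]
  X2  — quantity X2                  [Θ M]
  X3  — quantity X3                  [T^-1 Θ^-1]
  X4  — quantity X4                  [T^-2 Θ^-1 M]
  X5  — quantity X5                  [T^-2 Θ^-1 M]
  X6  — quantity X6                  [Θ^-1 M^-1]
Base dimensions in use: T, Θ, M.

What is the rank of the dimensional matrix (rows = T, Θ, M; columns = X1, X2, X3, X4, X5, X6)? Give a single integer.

Exponent matrix [T,Θ,M] × [X1,X2,X3,X4,X5,X6]:
  T: [-1  0 -1 -2 -2  0]
  Θ: [ 0  1 -1 -1 -1 -1]
  M: [ 1  1  0  1  1 -1]
RREF → pivots at {X1,X2} ⇒ r = 2

2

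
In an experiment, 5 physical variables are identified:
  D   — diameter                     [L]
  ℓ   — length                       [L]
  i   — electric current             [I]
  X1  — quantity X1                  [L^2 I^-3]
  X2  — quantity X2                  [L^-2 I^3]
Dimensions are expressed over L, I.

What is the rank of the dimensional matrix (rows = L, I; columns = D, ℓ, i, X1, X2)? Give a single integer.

Exponent matrix [L,I] × [D,ℓ,i,X1,X2]:
  L: [ 1  1  0  2 -2]
  I: [ 0  0  1 -3  3]
Row reduction gives pivot columns D,i; rank = 2

2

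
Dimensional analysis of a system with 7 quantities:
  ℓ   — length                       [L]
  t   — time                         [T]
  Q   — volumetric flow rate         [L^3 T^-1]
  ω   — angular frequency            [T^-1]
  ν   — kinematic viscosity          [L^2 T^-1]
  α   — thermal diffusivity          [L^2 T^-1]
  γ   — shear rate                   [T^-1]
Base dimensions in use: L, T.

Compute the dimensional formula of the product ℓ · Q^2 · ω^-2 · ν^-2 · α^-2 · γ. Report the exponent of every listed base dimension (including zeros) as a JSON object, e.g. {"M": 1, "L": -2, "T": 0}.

Exponent matrix [L,T] × [ℓ,t,Q,ω,ν,α,γ]:
  L: [ 1  0  3  0  2  2  0]
  T: [ 0  1 -1 -1 -1 -1 -1]
  [L]: (1)·1+(2)·3+(-2)·0+(-2)·2+(-2)·2+(1)·0 = -1
  [T]: (1)·0+(2)·-1+(-2)·-1+(-2)·-1+(-2)·-1+(1)·-1 = 3
⇒ L^-1 T^3

{"L": -1, "T": 3}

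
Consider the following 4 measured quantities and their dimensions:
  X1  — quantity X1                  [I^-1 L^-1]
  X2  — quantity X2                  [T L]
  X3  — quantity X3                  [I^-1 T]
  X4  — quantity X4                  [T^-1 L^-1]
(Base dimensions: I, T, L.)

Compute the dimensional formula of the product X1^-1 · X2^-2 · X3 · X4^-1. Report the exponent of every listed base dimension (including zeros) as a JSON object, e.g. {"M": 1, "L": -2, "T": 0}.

Dimensional matrix (I×T×L by X1×X2×X3×X4):
  I: [-1  0 -1  0]
  T: [ 0  1  1 -1]
  L: [-1  1  0 -1]
  [I]: (-1)·-1+(-2)·0+(1)·-1+(-1)·0 = 0
  [T]: (-1)·0+(-2)·1+(1)·1+(-1)·-1 = 0
  [L]: (-1)·-1+(-2)·1+(1)·0+(-1)·-1 = 0
⇒ 1 (dimensionless)

{"I": 0, "T": 0, "L": 0}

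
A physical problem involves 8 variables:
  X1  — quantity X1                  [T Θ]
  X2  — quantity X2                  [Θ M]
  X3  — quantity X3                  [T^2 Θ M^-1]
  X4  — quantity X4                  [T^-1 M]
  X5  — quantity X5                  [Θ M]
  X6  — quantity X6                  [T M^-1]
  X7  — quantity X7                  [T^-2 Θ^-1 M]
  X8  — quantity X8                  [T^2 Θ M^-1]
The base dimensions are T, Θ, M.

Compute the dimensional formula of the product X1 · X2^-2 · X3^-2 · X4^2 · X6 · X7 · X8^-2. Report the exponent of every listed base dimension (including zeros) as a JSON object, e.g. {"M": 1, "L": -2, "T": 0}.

Dimensional matrix (T×Θ×M by X1×X2×X3×X4×X5×X6×X7×X8):
  T: [ 1  0  2 -1  0  1 -2  2]
  Θ: [ 1  1  1  0  1  0 -1  1]
  M: [ 0  1 -1  1  1 -1  1 -1]
  [T]: (1)·1+(-2)·0+(-2)·2+(2)·-1+(1)·1+(1)·-2+(-2)·2 = -10
  [Θ]: (1)·1+(-2)·1+(-2)·1+(2)·0+(1)·0+(1)·-1+(-2)·1 = -6
  [M]: (1)·0+(-2)·1+(-2)·-1+(2)·1+(1)·-1+(1)·1+(-2)·-1 = 4
⇒ T^-10 Θ^-6 M^4

{"T": -10, "Θ": -6, "M": 4}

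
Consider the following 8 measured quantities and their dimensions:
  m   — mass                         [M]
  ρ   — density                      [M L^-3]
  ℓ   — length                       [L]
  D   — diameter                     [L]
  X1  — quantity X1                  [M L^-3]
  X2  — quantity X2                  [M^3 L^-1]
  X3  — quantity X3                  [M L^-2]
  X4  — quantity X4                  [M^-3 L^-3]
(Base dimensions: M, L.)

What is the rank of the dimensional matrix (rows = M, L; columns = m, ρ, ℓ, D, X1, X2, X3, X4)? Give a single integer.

Write exponents as rows M,L / cols m,ρ,ℓ,D,X1,X2,X3,X4:
  M: [ 1  1  0  0  1  3  1 -3]
  L: [ 0 -3  1  1 -3 -1 -2 -3]
Echelon form has 2 nonzero rows (pivots: m,ρ)

2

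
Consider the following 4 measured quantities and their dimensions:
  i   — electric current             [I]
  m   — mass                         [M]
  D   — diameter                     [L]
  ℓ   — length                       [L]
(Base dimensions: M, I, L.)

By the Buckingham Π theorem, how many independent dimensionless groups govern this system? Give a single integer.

1

Write exponents as rows M,I,L / cols i,m,D,ℓ:
  M: [ 0  1  0  0]
  I: [ 1  0  0  0]
  L: [ 0  0  1  1]
RREF → pivots at {i,m,D} ⇒ r = 3
n=4, r=3 ⇒ 1 dimensionless group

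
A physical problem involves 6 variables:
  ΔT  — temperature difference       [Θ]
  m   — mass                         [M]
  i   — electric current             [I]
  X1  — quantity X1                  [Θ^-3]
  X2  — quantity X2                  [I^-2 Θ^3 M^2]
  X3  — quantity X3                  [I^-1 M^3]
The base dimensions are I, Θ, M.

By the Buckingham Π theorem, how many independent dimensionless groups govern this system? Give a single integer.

Dimensional matrix (I×Θ×M by ΔT×m×i×X1×X2×X3):
  I: [ 0  0  1  0 -2 -1]
  Θ: [ 1  0  0 -3  3  0]
  M: [ 0  1  0  0  2  3]
Echelon form has 3 nonzero rows (pivots: ΔT,m,i)
6 vars − rank 3 = 3 Π groups

3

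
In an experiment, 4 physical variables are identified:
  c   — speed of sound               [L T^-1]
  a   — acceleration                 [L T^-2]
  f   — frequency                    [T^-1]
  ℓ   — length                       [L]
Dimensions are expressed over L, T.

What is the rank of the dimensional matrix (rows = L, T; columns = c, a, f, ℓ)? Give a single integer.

Exponent matrix [L,T] × [c,a,f,ℓ]:
  L: [ 1  1  0  1]
  T: [-1 -2 -1  0]
Row reduction gives pivot columns c,a; rank = 2

2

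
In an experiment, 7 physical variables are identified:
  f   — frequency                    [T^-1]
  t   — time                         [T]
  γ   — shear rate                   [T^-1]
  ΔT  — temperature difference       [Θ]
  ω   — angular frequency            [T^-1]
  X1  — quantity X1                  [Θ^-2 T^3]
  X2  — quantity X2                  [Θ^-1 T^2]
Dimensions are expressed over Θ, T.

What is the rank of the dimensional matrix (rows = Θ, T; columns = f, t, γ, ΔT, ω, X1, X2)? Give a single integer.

2

Dimensional matrix (Θ×T by f×t×γ×ΔT×ω×X1×X2):
  Θ: [ 0  0  0  1  0 -2 -1]
  T: [-1  1 -1  0 -1  3  2]
Echelon form has 2 nonzero rows (pivots: f,ΔT)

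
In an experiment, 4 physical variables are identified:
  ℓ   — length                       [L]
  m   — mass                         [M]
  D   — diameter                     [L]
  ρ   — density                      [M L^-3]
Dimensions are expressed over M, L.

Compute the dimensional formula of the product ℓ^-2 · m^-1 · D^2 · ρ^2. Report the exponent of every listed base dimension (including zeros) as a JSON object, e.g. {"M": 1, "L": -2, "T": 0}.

Dimensional matrix (M×L by ℓ×m×D×ρ):
  M: [ 0  1  0  1]
  L: [ 1  0  1 -3]
  [M]: (-2)·0+(-1)·1+(2)·0+(2)·1 = 1
  [L]: (-2)·1+(-1)·0+(2)·1+(2)·-3 = -6
⇒ M L^-6

{"M": 1, "L": -6}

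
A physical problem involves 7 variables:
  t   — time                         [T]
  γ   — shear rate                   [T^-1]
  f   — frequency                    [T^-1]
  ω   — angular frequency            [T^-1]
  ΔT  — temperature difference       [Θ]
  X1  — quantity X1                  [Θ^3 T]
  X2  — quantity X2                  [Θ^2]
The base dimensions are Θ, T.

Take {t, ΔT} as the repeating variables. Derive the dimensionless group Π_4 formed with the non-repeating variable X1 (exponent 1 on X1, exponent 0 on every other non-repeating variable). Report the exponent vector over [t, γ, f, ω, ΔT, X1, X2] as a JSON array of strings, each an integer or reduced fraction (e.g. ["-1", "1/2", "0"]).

Exponent matrix [Θ,T] × [t,γ,f,ω,ΔT,X1,X2]:
  Θ: [ 0  0  0  0  1  3  2]
  T: [ 1 -1 -1 -1  0  1  0]
Row reduction gives pivot columns t,ΔT; rank = 2
Pivot set = {t,ΔT}, free = {γ,f,ω,X1,X2}
RREF:
  r0: [   1   -1   -1   -1    0    1    0]
  r1: [   0    0    0    0    1    3    2]
Fix exponent of X1 at 1, γ at 0, f at 0, ω at 0, X2 at 0; solve each RREF row for its pivot's exponent:
  r0: exp(t) + (1)·1 = 0 ⇒ exp(t) = -1
  r1: exp(ΔT) + (3)·1 = 0 ⇒ exp(ΔT) = -3
Π_4 = t^-1 · ΔT^-3 · X1

["-1", "0", "0", "0", "-3", "1", "0"]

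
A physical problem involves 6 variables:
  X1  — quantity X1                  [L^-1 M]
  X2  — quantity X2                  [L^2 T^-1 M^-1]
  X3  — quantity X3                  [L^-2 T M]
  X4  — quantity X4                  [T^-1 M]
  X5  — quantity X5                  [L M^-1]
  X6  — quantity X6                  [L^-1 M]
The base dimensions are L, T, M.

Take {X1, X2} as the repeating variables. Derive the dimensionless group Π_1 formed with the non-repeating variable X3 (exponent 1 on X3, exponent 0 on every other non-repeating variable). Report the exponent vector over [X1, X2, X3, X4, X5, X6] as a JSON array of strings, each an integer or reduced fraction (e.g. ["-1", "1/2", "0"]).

["0", "1", "1", "0", "0", "0"]

Write exponents as rows L,T,M / cols X1,X2,X3,X4,X5,X6:
  L: [-1  2 -2  0  1 -1]
  T: [ 0 -1  1 -1  0  0]
  M: [ 1 -1  1  1 -1  1]
Echelon form has 2 nonzero rows (pivots: X1,X2)
Repeat: X1,X2; free: X3,X4,X5,X6
RREF:
  r0: [   1    0    0    2   -1    1]
  r1: [   0    1   -1    1    0    0]
  r2: [   0    0    0    0    0    0]
Fix exponent of X3 at 1, X4 at 0, X5 at 0, X6 at 0; solve each RREF row for its pivot's exponent:
  r0: exp(X1) + (0)·1 = 0 ⇒ exp(X1) = 0
  r1: exp(X2) + (-1)·1 = 0 ⇒ exp(X2) = 1
Π_1 = X2 · X3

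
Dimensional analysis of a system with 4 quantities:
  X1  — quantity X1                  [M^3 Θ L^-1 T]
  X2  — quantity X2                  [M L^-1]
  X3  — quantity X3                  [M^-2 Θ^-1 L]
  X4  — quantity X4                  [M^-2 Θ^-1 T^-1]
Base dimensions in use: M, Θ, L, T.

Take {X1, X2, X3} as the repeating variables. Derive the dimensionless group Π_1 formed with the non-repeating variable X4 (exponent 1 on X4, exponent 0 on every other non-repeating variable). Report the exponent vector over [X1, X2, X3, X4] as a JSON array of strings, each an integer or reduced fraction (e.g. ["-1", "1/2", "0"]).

Exponent matrix [M,Θ,L,T] × [X1,X2,X3,X4]:
  M: [ 3  1 -2 -2]
  Θ: [ 1  0 -1 -1]
  L: [-1 -1  1  0]
  T: [ 1  0  0 -1]
Echelon form has 3 nonzero rows (pivots: X1,X2,X3)
Pivot set = {X1,X2,X3}, free = {X4}
RREF:
  r0: [   1    0    0   -1]
  r1: [   0    1    0    1]
  r2: [   0    0    1    0]
  r3: [   0    0    0    0]
Fix exponent of X4 at 1; solve each RREF row for its pivot's exponent:
  r0: exp(X1) + (-1)·1 = 0 ⇒ exp(X1) = 1
  r1: exp(X2) + (1)·1 = 0 ⇒ exp(X2) = -1
  r2: exp(X3) + (0)·1 = 0 ⇒ exp(X3) = 0
Π_1 = X1 · X2^-1 · X4

["1", "-1", "0", "1"]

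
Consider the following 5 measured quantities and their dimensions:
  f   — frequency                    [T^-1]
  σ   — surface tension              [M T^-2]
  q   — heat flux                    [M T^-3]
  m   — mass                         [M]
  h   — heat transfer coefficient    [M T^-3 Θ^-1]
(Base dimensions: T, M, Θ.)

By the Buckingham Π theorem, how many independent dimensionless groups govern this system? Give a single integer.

Dimensional matrix (T×M×Θ by f×σ×q×m×h):
  T: [-1 -2 -3  0 -3]
  M: [ 0  1  1  1  1]
  Θ: [ 0  0  0  0 -1]
Echelon form has 3 nonzero rows (pivots: f,σ,h)
5 vars − rank 3 = 2 Π groups

2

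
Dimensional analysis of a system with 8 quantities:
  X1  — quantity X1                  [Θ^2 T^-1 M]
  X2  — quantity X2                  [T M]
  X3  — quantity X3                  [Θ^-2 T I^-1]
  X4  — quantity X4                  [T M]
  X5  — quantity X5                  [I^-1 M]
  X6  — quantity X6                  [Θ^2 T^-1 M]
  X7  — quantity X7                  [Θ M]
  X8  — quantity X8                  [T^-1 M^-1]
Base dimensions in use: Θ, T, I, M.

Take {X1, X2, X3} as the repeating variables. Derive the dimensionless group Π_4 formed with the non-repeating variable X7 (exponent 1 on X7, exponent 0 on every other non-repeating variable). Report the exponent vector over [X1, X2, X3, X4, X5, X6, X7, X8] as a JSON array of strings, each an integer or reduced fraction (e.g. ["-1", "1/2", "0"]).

Dimensional matrix (Θ×T×I×M by X1×X2×X3×X4×X5×X6×X7×X8):
  Θ: [ 2  0 -2  0  0  2  1  0]
  T: [-1  1  1  1  0 -1  0 -1]
  I: [ 0  0 -1  0 -1  0  0  0]
  M: [ 1  1  0  1  1  1  1 -1]
RREF → pivots at {X1,X2,X3} ⇒ r = 3
Repeat: X1,X2,X3; free: X4,X5,X6,X7,X8
RREF:
  r0: [   1    0    0    0    1    1  1/2    0]
  r1: [   0    1    0    1    0    0  1/2   -1]
  r2: [   0    0    1    0    1    0    0    0]
  r3: [   0    0    0    0    0    0    0    0]
Fix exponent of X7 at 1, X4 at 0, X5 at 0, X6 at 0, X8 at 0; solve each RREF row for its pivot's exponent:
  r0: exp(X1) + (1/2)·1 = 0 ⇒ exp(X1) = -1/2
  r1: exp(X2) + (1/2)·1 = 0 ⇒ exp(X2) = -1/2
  r2: exp(X3) + (0)·1 = 0 ⇒ exp(X3) = 0
Π_4 = X1^(-1/2) · X2^(-1/2) · X7

["-1/2", "-1/2", "0", "0", "0", "0", "1", "0"]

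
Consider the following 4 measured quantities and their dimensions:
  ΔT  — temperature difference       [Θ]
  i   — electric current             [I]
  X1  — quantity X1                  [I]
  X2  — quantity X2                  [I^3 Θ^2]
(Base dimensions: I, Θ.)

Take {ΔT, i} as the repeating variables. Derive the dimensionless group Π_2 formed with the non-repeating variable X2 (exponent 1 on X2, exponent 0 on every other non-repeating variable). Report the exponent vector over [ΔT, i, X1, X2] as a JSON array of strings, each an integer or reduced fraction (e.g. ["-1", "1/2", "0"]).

Dimensional matrix (I×Θ by ΔT×i×X1×X2):
  I: [ 0  1  1  3]
  Θ: [ 1  0  0  2]
Echelon form has 2 nonzero rows (pivots: ΔT,i)
Pivot set = {ΔT,i}, free = {X1,X2}
RREF:
  r0: [   1    0    0    2]
  r1: [   0    1    1    3]
Fix exponent of X2 at 1, X1 at 0; solve each RREF row for its pivot's exponent:
  r0: exp(ΔT) + (2)·1 = 0 ⇒ exp(ΔT) = -2
  r1: exp(i) + (3)·1 = 0 ⇒ exp(i) = -3
Π_2 = ΔT^-2 · i^-3 · X2

["-2", "-3", "0", "1"]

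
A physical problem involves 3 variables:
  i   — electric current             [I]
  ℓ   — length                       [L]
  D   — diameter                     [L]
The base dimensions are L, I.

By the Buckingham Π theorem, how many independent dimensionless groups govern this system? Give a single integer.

1

Exponent matrix [L,I] × [i,ℓ,D]:
  L: [ 0  1  1]
  I: [ 1  0  0]
Row reduction gives pivot columns i,ℓ; rank = 2
3 vars − rank 2 = 1 Π group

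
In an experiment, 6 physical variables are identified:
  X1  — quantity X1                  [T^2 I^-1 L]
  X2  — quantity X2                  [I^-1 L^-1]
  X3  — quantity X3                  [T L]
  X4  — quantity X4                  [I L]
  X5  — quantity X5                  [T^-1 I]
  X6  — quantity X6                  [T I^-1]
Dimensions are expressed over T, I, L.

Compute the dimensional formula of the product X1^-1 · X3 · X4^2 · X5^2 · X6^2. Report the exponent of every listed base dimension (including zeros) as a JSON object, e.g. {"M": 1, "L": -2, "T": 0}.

{"T": -1, "I": 3, "L": 2}

Dimensional matrix (T×I×L by X1×X2×X3×X4×X5×X6):
  T: [ 2  0  1  0 -1  1]
  I: [-1 -1  0  1  1 -1]
  L: [ 1 -1  1  1  0  0]
  [T]: (-1)·2+(1)·1+(2)·0+(2)·-1+(2)·1 = -1
  [I]: (-1)·-1+(1)·0+(2)·1+(2)·1+(2)·-1 = 3
  [L]: (-1)·1+(1)·1+(2)·1+(2)·0+(2)·0 = 2
⇒ T^-1 I^3 L^2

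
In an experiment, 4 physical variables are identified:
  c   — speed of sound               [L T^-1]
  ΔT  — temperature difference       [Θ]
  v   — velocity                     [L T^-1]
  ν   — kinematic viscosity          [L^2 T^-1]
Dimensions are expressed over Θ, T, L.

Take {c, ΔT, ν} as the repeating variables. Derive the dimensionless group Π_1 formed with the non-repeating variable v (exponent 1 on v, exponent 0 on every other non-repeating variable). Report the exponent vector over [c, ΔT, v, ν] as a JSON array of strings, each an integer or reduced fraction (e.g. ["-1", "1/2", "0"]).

Dimensional matrix (Θ×T×L by c×ΔT×v×ν):
  Θ: [ 0  1  0  0]
  T: [-1  0 -1 -1]
  L: [ 1  0  1  2]
Echelon form has 3 nonzero rows (pivots: c,ΔT,ν)
Repeat: c,ΔT,ν; free: v
RREF:
  r0: [   1    0    1    0]
  r1: [   0    1    0    0]
  r2: [   0    0    0    1]
Fix exponent of v at 1; solve each RREF row for its pivot's exponent:
  r0: exp(c) + (1)·1 = 0 ⇒ exp(c) = -1
  r1: exp(ΔT) + (0)·1 = 0 ⇒ exp(ΔT) = 0
  r2: exp(ν) + (0)·1 = 0 ⇒ exp(ν) = 0
Π_1 = c^-1 · v

["-1", "0", "1", "0"]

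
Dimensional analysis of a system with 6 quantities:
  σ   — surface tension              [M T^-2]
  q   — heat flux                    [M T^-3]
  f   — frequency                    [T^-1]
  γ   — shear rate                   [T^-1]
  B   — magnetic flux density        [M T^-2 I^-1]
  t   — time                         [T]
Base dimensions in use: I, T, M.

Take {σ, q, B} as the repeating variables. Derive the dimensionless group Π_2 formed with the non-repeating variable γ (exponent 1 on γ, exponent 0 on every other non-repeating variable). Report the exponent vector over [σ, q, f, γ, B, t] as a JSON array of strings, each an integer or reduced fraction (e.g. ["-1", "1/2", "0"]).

["1", "-1", "0", "1", "0", "0"]

Write exponents as rows I,T,M / cols σ,q,f,γ,B,t:
  I: [ 0  0  0  0 -1  0]
  T: [-2 -3 -1 -1 -2  1]
  M: [ 1  1  0  0  1  0]
RREF → pivots at {σ,q,B} ⇒ r = 3
Pivot set = {σ,q,B}, free = {f,γ,t}
RREF:
  r0: [   1    0   -1   -1    0    1]
  r1: [   0    1    1    1    0   -1]
  r2: [   0    0    0    0    1    0]
Fix exponent of γ at 1, f at 0, t at 0; solve each RREF row for its pivot's exponent:
  r0: exp(σ) + (-1)·1 = 0 ⇒ exp(σ) = 1
  r1: exp(q) + (1)·1 = 0 ⇒ exp(q) = -1
  r2: exp(B) + (0)·1 = 0 ⇒ exp(B) = 0
Π_2 = σ · q^-1 · γ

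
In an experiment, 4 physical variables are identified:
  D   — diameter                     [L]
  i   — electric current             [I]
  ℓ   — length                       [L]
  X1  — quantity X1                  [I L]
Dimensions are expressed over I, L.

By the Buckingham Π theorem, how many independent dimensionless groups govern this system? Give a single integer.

Exponent matrix [I,L] × [D,i,ℓ,X1]:
  I: [ 0  1  0  1]
  L: [ 1  0  1  1]
Row reduction gives pivot columns D,i; rank = 2
n=4, r=2 ⇒ 2 dimensionless groups

2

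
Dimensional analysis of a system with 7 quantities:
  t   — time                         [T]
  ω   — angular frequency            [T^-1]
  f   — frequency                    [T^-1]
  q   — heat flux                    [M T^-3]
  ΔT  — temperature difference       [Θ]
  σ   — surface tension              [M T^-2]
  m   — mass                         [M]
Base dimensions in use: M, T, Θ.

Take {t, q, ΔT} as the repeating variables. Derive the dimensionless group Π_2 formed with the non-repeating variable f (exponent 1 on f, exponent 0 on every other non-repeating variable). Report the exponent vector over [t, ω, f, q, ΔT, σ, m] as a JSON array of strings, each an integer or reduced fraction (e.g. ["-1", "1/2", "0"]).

["1", "0", "1", "0", "0", "0", "0"]

Dimensional matrix (M×T×Θ by t×ω×f×q×ΔT×σ×m):
  M: [ 0  0  0  1  0  1  1]
  T: [ 1 -1 -1 -3  0 -2  0]
  Θ: [ 0  0  0  0  1  0  0]
Row reduction gives pivot columns t,q,ΔT; rank = 3
Pivot set = {t,q,ΔT}, free = {ω,f,σ,m}
RREF:
  r0: [   1   -1   -1    0    0    1    3]
  r1: [   0    0    0    1    0    1    1]
  r2: [   0    0    0    0    1    0    0]
Fix exponent of f at 1, ω at 0, σ at 0, m at 0; solve each RREF row for its pivot's exponent:
  r0: exp(t) + (-1)·1 = 0 ⇒ exp(t) = 1
  r1: exp(q) + (0)·1 = 0 ⇒ exp(q) = 0
  r2: exp(ΔT) + (0)·1 = 0 ⇒ exp(ΔT) = 0
Π_2 = t · f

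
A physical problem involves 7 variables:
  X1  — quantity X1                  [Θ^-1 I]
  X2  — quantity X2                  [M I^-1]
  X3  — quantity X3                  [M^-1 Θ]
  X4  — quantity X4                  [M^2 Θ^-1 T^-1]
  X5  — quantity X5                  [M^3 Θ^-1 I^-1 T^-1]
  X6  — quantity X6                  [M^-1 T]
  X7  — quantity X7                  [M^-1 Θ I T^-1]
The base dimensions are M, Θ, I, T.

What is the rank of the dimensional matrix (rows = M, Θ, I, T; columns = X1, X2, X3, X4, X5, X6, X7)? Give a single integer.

Write exponents as rows M,Θ,I,T / cols X1,X2,X3,X4,X5,X6,X7:
  M: [ 0  1 -1  2  3 -1 -1]
  Θ: [-1  0  1 -1 -1  0  1]
  I: [ 1 -1  0  0 -1  0  1]
  T: [ 0  0  0 -1 -1  1 -1]
RREF → pivots at {X1,X2,X4} ⇒ r = 3

3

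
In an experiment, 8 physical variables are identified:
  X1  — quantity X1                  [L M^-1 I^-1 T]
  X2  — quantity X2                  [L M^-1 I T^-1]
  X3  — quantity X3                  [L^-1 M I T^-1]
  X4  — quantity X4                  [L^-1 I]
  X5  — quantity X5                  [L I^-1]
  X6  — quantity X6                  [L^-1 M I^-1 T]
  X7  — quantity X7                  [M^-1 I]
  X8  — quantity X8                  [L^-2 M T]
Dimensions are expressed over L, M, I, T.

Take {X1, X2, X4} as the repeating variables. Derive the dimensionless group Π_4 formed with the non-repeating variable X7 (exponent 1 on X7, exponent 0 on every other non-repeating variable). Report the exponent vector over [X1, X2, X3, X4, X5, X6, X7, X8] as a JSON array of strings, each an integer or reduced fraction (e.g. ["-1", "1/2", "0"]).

["-1/2", "-1/2", "0", "-1", "0", "0", "1", "0"]

Exponent matrix [L,M,I,T] × [X1,X2,X3,X4,X5,X6,X7,X8]:
  L: [ 1  1 -1 -1  1 -1  0 -2]
  M: [-1 -1  1  0  0  1 -1  1]
  I: [-1  1  1  1 -1 -1  1  0]
  T: [ 1 -1 -1  0  0  1  0  1]
Row reduction gives pivot columns X1,X2,X4; rank = 3
Pivot set = {X1,X2,X4}, free = {X3,X5,X6,X7,X8}
RREF:
  r0: [   1    0   -1    0    0    0  1/2    0]
  r1: [   0    1    0    0    0   -1  1/2   -1]
  r2: [   0    0    0    1   -1    0    1    1]
  r3: [   0    0    0    0    0    0    0    0]
Fix exponent of X7 at 1, X3 at 0, X5 at 0, X6 at 0, X8 at 0; solve each RREF row for its pivot's exponent:
  r0: exp(X1) + (1/2)·1 = 0 ⇒ exp(X1) = -1/2
  r1: exp(X2) + (1/2)·1 = 0 ⇒ exp(X2) = -1/2
  r2: exp(X4) + (1)·1 = 0 ⇒ exp(X4) = -1
Π_4 = X1^(-1/2) · X2^(-1/2) · X4^-1 · X7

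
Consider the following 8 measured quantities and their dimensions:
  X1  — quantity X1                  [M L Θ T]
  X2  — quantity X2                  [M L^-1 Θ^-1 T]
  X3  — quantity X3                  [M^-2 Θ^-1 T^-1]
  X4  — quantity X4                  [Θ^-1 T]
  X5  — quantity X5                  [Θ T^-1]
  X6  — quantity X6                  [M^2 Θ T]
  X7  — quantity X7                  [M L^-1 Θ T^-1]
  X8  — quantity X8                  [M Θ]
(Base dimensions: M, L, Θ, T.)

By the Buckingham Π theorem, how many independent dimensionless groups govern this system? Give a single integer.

5

Write exponents as rows M,L,Θ,T / cols X1,X2,X3,X4,X5,X6,X7,X8:
  M: [ 1  1 -2  0  0  2  1  1]
  L: [ 1 -1  0  0  0  0 -1  0]
  Θ: [ 1 -1 -1 -1  1  1  1  1]
  T: [ 1  1 -1  1 -1  1 -1  0]
Row reduction gives pivot columns X1,X2,X3; rank = 3
8 vars − rank 3 = 5 Π groups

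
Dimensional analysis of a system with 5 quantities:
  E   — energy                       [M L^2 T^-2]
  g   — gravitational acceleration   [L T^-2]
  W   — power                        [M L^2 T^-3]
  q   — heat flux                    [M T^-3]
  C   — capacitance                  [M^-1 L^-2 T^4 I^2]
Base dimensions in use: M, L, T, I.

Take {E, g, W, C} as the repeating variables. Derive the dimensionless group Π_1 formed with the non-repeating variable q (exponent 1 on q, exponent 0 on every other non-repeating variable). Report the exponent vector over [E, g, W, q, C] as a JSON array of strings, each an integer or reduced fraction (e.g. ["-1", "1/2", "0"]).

Write exponents as rows M,L,T,I / cols E,g,W,q,C:
  M: [ 1  0  1  1 -1]
  L: [ 2  1  2  0 -2]
  T: [-2 -2 -3 -3  4]
  I: [ 0  0  0  0  2]
Row reduction gives pivot columns E,g,W,C; rank = 4
Pivot set = {E,g,W,C}, free = {q}
RREF:
  r0: [   1    0    0   -4    0]
  r1: [   0    1    0   -2    0]
  r2: [   0    0    1    5    0]
  r3: [   0    0    0    0    1]
Fix exponent of q at 1; solve each RREF row for its pivot's exponent:
  r0: exp(E) + (-4)·1 = 0 ⇒ exp(E) = 4
  r1: exp(g) + (-2)·1 = 0 ⇒ exp(g) = 2
  r2: exp(W) + (5)·1 = 0 ⇒ exp(W) = -5
  r3: exp(C) + (0)·1 = 0 ⇒ exp(C) = 0
Π_1 = E^4 · g^2 · W^-5 · q

["4", "2", "-5", "1", "0"]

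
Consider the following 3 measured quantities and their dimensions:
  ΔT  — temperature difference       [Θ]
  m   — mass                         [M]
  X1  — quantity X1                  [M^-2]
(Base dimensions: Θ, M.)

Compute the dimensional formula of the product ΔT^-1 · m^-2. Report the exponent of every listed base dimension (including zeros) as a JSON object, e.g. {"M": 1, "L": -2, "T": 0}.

Dimensional matrix (Θ×M by ΔT×m×X1):
  Θ: [ 1  0  0]
  M: [ 0  1 -2]
  [Θ]: (-1)·1+(-2)·0 = -1
  [M]: (-1)·0+(-2)·1 = -2
⇒ Θ^-1 M^-2

{"Θ": -1, "M": -2}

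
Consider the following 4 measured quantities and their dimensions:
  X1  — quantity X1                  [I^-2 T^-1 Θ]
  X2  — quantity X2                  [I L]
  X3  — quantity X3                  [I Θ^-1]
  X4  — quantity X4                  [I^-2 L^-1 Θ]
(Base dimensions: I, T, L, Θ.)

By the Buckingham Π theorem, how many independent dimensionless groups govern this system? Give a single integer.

1

Exponent matrix [I,T,L,Θ] × [X1,X2,X3,X4]:
  I: [-2  1  1 -2]
  T: [-1  0  0  0]
  L: [ 0  1  0 -1]
  Θ: [ 1  0 -1  1]
Row reduction gives pivot columns X1,X2,X3; rank = 3
Π count = n − r = 4 − 3 = 1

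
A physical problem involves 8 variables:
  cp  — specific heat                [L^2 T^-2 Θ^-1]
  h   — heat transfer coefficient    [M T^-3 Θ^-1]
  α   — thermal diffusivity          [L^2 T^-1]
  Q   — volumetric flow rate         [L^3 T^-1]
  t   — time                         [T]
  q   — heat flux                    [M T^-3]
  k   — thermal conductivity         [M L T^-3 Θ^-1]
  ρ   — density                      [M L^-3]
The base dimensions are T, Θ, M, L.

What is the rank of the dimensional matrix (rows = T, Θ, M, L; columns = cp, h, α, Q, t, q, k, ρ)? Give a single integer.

4

Write exponents as rows T,Θ,M,L / cols cp,h,α,Q,t,q,k,ρ:
  T: [-2 -3 -1 -1  1 -3 -3  0]
  Θ: [-1 -1  0  0  0  0 -1  0]
  M: [ 0  1  0  0  0  1  1  1]
  L: [ 2  0  2  3  0  0  1 -3]
Echelon form has 4 nonzero rows (pivots: cp,h,α,Q)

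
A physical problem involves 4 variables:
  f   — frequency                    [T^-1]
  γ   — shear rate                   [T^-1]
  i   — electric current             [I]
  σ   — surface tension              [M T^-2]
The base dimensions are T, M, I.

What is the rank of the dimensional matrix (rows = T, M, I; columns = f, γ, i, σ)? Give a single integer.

3

Dimensional matrix (T×M×I by f×γ×i×σ):
  T: [-1 -1  0 -2]
  M: [ 0  0  0  1]
  I: [ 0  0  1  0]
Row reduction gives pivot columns f,i,σ; rank = 3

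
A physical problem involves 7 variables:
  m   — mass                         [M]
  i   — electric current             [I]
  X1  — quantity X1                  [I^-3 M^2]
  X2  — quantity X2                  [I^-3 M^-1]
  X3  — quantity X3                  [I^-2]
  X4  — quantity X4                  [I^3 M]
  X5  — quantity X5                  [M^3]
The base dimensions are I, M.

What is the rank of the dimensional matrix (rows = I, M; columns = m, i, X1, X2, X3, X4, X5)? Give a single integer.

2

Write exponents as rows I,M / cols m,i,X1,X2,X3,X4,X5:
  I: [ 0  1 -3 -3 -2  3  0]
  M: [ 1  0  2 -1  0  1  3]
Echelon form has 2 nonzero rows (pivots: m,i)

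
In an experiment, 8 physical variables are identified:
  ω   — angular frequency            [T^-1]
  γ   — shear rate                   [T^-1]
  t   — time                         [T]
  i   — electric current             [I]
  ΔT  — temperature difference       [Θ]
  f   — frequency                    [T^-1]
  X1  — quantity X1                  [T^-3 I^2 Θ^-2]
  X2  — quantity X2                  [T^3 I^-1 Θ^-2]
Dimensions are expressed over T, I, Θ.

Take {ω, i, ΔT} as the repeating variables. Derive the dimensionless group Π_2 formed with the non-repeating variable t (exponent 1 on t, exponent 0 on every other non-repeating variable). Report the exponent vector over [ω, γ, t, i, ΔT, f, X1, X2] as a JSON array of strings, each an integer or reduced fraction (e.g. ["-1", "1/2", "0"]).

["1", "0", "1", "0", "0", "0", "0", "0"]

Dimensional matrix (T×I×Θ by ω×γ×t×i×ΔT×f×X1×X2):
  T: [-1 -1  1  0  0 -1 -3  3]
  I: [ 0  0  0  1  0  0  2 -1]
  Θ: [ 0  0  0  0  1  0 -2 -2]
Echelon form has 3 nonzero rows (pivots: ω,i,ΔT)
Pivot set = {ω,i,ΔT}, free = {γ,t,f,X1,X2}
RREF:
  r0: [   1    1   -1    0    0    1    3   -3]
  r1: [   0    0    0    1    0    0    2   -1]
  r2: [   0    0    0    0    1    0   -2   -2]
Fix exponent of t at 1, γ at 0, f at 0, X1 at 0, X2 at 0; solve each RREF row for its pivot's exponent:
  r0: exp(ω) + (-1)·1 = 0 ⇒ exp(ω) = 1
  r1: exp(i) + (0)·1 = 0 ⇒ exp(i) = 0
  r2: exp(ΔT) + (0)·1 = 0 ⇒ exp(ΔT) = 0
Π_2 = ω · t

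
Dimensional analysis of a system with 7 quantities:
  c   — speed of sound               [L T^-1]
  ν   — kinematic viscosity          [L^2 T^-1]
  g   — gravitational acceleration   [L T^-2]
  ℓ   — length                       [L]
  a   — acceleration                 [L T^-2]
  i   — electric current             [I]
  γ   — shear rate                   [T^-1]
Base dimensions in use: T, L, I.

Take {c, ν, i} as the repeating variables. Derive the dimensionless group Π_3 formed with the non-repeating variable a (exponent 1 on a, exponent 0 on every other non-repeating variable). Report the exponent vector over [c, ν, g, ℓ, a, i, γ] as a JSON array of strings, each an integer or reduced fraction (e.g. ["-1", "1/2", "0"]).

Write exponents as rows T,L,I / cols c,ν,g,ℓ,a,i,γ:
  T: [-1 -1 -2  0 -2  0 -1]
  L: [ 1  2  1  1  1  0  0]
  I: [ 0  0  0  0  0  1  0]
Row reduction gives pivot columns c,ν,i; rank = 3
Repeat: c,ν,i; free: g,ℓ,a,γ
RREF:
  r0: [   1    0    3   -1    3    0    2]
  r1: [   0    1   -1    1   -1    0   -1]
  r2: [   0    0    0    0    0    1    0]
Fix exponent of a at 1, g at 0, ℓ at 0, γ at 0; solve each RREF row for its pivot's exponent:
  r0: exp(c) + (3)·1 = 0 ⇒ exp(c) = -3
  r1: exp(ν) + (-1)·1 = 0 ⇒ exp(ν) = 1
  r2: exp(i) + (0)·1 = 0 ⇒ exp(i) = 0
Π_3 = c^-3 · ν · a

["-3", "1", "0", "0", "1", "0", "0"]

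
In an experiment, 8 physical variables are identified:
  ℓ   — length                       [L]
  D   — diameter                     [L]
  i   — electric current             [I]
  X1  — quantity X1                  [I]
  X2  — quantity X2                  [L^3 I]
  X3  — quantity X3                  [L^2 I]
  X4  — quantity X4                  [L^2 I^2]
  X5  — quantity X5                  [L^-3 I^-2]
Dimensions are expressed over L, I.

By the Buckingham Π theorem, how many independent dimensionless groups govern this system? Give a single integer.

6

Write exponents as rows L,I / cols ℓ,D,i,X1,X2,X3,X4,X5:
  L: [ 1  1  0  0  3  2  2 -3]
  I: [ 0  0  1  1  1  1  2 -2]
Echelon form has 2 nonzero rows (pivots: ℓ,i)
Π count = n − r = 8 − 2 = 6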